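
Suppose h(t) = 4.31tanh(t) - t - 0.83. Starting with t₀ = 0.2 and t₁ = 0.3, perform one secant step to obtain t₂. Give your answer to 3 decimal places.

0.259

h(0.2) = -0.17931, h(0.3) = 0.12556
t₂ = 0.30000 − 0.12556·(0.30000 − 0.20000) / (0.12556 − (-0.17931)) = 0.30000 − (0.01256)/(0.30487) = 0.25882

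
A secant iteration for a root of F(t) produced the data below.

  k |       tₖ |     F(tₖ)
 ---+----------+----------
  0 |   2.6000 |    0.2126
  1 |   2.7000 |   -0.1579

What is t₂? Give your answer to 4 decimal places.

t₂ = 2.7000 − (-0.1579)·(2.7000 − 2.6000) / (-0.1579 − 0.2126)
   = 2.7000 − (-0.015790)/(-0.370500) = 2.657382

2.6574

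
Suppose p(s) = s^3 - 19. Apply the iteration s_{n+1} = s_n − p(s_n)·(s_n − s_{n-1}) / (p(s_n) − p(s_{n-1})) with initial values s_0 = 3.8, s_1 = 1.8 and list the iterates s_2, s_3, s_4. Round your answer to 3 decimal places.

2.337, 2.820, 2.649

p(3.8) = 35.87200, p(1.8) = -13.16800
s_2 = 1.80000 − (-13.16800)·(1.80000 − 3.80000) / (-13.16800 − 35.87200) = 1.80000 − (26.33600)/(-49.04000) = 2.33703
p(2.33703) = -6.23581
s_3 = 2.33703 − (-6.23581)·(2.33703 − 1.80000) / (-6.23581 − (-13.16800)) = 2.33703 − (-3.34882)/(6.93219) = 2.82011
p(2.82011) = 3.42847
s_4 = 2.82011 − 3.42847·(2.82011 − 2.33703) / (3.42847 − (-6.23581)) = 2.82011 − (1.65623)/(9.66428) = 2.64874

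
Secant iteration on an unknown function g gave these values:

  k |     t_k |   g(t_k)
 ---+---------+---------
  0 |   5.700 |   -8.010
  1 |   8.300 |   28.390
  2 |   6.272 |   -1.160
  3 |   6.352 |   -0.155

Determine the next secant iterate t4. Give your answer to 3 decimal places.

t4 = 6.352 − (-0.155)·(6.352 − 6.272) / (-0.155 − (-1.160))
   = 6.352 − (-0.01240)/(1.00500) = 6.36434

6.364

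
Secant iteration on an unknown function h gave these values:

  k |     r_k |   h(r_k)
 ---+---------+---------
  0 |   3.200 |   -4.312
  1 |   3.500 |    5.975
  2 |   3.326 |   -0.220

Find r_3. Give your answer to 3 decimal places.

r_3 = 3.326 − (-0.220)·(3.326 − 3.500) / (-0.220 − 5.975)
   = 3.326 − (0.03828)/(-6.19500) = 3.33218

3.332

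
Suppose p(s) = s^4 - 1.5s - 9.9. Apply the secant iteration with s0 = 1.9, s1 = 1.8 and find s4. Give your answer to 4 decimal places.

p(1.9) = 0.282100, p(1.8) = -2.102400
s2 = 1.800000 − (-2.102400)·(1.800000 − 1.900000) / (-2.102400 − 0.282100) = 1.800000 − (0.210240)/(-2.384500) = 1.888169
p(1.888169) = -0.021719
s3 = 1.888169 − (-0.021719)·(1.888169 − 1.800000) / (-0.021719 − (-2.102400)) = 1.888169 − (-0.001915)/(2.080681) = 1.889090
p(1.889090) = 0.001701
s4 = 1.889090 − 0.001701·(1.889090 − 1.888169) / (0.001701 − (-0.021719)) = 1.889090 − (0.000002)/(0.023419) = 1.889023

1.8890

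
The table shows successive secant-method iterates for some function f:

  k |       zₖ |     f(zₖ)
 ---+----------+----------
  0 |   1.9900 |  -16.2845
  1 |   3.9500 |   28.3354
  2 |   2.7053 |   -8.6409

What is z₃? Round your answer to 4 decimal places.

z₃ = 2.7053 − (-8.6409)·(2.7053 − 3.9500) / (-8.6409 − 28.3354)
   = 2.7053 − (10.755328)/(-36.976300) = 2.996171

2.9962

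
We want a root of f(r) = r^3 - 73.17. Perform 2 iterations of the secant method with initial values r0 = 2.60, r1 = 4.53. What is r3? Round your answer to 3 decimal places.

f(2.60) = -55.59400, f(4.53) = 19.78968
r2 = 4.53000 − 19.78968·(4.53000 − 2.60000) / (19.78968 − (-55.59400)) = 4.53000 − (38.19408)/(75.38368) = 4.02334
f(4.02334) = -8.04325
r3 = 4.02334 − (-8.04325)·(4.02334 − 4.53000) / (-8.04325 − 19.78968) = 4.02334 − (4.07521)/(-27.83292) = 4.16975

4.170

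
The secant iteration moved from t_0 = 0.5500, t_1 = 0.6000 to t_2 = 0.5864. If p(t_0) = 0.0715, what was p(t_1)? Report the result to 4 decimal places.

-0.0267

The secant line through (0.5500, 0.0715) and (0.6000, p(t_1)) crosses zero at t_2 = 0.5864.
So (0.5500, 0.0715), (0.6000, p(t_1)), (0.5864, 0) are collinear:
p(t_1) = 0.0715 · (0.6000 − 0.5864) / (0.5500 − 0.5864) = 0.0715 · (0.013600)/(-0.036400) = -0.026714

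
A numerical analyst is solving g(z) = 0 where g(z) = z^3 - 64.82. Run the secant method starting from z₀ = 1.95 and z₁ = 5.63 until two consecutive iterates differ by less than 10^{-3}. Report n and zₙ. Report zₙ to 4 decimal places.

n = 7, zₙ = 4.0170

g(1.95) = -57.405125, g(5.63) = 113.633547
z₂ = 5.630000 − 113.633547·(3.680000)/(171.038672) = 3.185106;  |Δ| = 2.444894
g(3.185106) = -32.507423
z₃ = 3.185106 − (-32.507423)·(-2.444894)/(-146.140970) = 3.728945;  |Δ| = 0.543839
g(3.728945) = -12.968898
z₄ = 3.728945 − (-12.968898)·(0.543839)/(19.538525) = 4.089924;  |Δ| = 0.360979
g(4.089924) = 3.594123
z₅ = 4.089924 − 3.594123·(0.360979)/(16.563021) = 4.011593;  |Δ| = 0.078331
g(4.011593) = -0.261928
z₆ = 4.011593 − (-0.261928)·(-0.078331)/(-3.856051) = 4.016914;  |Δ| = 0.005321
g(4.016914) = -0.004708
z₇ = 4.016914 − (-0.004708)·(0.005321)/(0.257221) = 4.017011;  |Δ| = 0.000097
|z₇ − z₆| = 0.000097 < 10^{-3}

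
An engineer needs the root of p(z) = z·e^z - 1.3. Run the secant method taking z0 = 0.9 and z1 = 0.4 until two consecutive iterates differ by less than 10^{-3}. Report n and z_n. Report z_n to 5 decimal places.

p(0.9) = 0.9136428, p(0.4) = -0.7032701
z2 = 0.4000000 − (-0.7032701)·(-0.5000000)/(-1.6169129) = 0.6174731;  |Δ| = 0.2174731
p(0.6174731) = -0.1550588
z3 = 0.6174731 − (-0.1550588)·(0.2174731)/(0.5482114) = 0.6789842;  |Δ| = 0.0615111
p(0.6789842) = 0.0388712
z4 = 0.6789842 − 0.0388712·(0.0615111)/(0.1939300) = 0.6666550;  |Δ| = 0.0123293
p(0.6666550) = -0.0015486
z5 = 0.6666550 − (-0.0015486)·(-0.0123293)/(-0.0404198) = 0.6671273;  |Δ| = 0.0004724
|z5 − z4| = 0.0004724 < 10^{-3}

n = 5, z_n = 0.66713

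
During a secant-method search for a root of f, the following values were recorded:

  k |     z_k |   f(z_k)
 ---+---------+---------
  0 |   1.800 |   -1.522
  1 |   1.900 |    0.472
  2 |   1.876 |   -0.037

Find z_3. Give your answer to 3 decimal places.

1.878

z_3 = 1.876 − (-0.037)·(1.876 − 1.900) / (-0.037 − 0.472)
   = 1.876 − (0.00089)/(-0.50900) = 1.87774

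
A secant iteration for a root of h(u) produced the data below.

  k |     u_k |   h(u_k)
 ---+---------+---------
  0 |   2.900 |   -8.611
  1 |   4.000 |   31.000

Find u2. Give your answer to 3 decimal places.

u2 = 4.000 − 31.000·(4.000 − 2.900) / (31.000 − (-8.611))
   = 4.000 − (34.10000)/(39.61100) = 3.13913

3.139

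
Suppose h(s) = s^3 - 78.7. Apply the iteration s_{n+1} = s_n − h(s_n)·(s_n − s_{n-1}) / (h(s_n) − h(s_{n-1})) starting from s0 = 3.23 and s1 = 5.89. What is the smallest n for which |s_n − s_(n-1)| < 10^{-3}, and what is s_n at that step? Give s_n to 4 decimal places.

h(3.23) = -45.001733, h(5.89) = 125.636469
s2 = 5.890000 − 125.636469·(2.660000)/(170.638202) = 3.931511;  |Δ| = 1.958489
h(3.931511) = -17.931495
s3 = 3.931511 − (-17.931495)·(-1.958489)/(-143.567964) = 4.176124;  |Δ| = 0.244613
h(4.176124) = -5.868323
s4 = 4.176124 − (-5.868323)·(0.244613)/(12.063172) = 4.295121;  |Δ| = 0.118996
h(4.295121) = 0.536643
s5 = 4.295121 − 0.536643·(0.118996)/(6.404966) = 4.285150;  |Δ| = 0.009970
h(4.285150) = -0.013866
s6 = 4.285150 − (-0.013866)·(-0.009970)/(-0.550510) = 4.285402;  |Δ| = 0.000251
|s6 − s5| = 0.000251 < 10^{-3}

n = 6, s_n = 4.2854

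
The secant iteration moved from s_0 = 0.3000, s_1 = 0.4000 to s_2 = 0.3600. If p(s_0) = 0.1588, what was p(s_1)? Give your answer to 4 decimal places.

The secant line through (0.3000, 0.1588) and (0.4000, p(s_1)) crosses zero at s_2 = 0.3600.
So (0.3000, 0.1588), (0.4000, p(s_1)), (0.3600, 0) are collinear:
p(s_1) = 0.1588 · (0.4000 − 0.3600) / (0.3000 − 0.3600) = 0.1588 · (0.040000)/(-0.060000) = -0.105867

-0.1059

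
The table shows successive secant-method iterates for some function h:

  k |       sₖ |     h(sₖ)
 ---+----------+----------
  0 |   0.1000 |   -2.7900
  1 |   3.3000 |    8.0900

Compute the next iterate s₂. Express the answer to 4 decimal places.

0.9206

s₂ = 3.3000 − 8.0900·(3.3000 − 0.1000) / (8.0900 − (-2.7900))
   = 3.3000 − (25.888000)/(10.880000) = 0.920588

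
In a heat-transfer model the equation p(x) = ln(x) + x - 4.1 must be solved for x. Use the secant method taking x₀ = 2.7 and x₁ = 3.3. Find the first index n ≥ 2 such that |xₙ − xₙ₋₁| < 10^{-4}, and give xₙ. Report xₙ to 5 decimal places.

p(2.7) = -0.4067482, p(3.3) = 0.3939225
x₂ = 3.3000000 − 0.3939225·(0.6000000)/(0.8006707) = 3.0048056;  |Δ| = 0.2951944
p(3.0048056) = 0.0050185
x₃ = 3.0048056 − 0.0050185·(-0.2951944)/(-0.3889040) = 3.0009964;  |Δ| = 0.0038093
p(3.0009964) = -0.0000593
x₄ = 3.0009964 − (-0.0000593)·(-0.0038093)/(-0.0050778) = 3.0010408;  |Δ| = 0.0000445
|x₄ − x₃| = 0.0000445 < 10^{-4}

n = 4, xₙ = 3.00104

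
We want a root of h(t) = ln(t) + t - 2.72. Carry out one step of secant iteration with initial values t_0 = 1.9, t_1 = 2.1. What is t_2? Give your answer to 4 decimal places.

2.0187

h(1.9) = -0.178146, h(2.1) = 0.121937
t_2 = 2.100000 − 0.121937·(2.100000 − 1.900000) / (0.121937 − (-0.178146)) = 2.100000 − (0.024387)/(0.300083) = 2.018731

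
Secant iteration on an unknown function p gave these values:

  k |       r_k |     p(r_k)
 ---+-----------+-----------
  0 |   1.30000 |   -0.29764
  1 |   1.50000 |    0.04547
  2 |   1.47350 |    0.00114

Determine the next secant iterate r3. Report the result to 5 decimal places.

1.47282

r3 = 1.47350 − 0.00114·(1.47350 − 1.50000) / (0.00114 − 0.04547)
   = 1.47350 − (-0.0000302)/(-0.0443300) = 1.4728185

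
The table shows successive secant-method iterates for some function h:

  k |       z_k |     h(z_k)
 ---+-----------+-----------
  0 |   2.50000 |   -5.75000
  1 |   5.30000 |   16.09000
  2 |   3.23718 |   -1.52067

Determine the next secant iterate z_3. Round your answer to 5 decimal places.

z_3 = 3.23718 − (-1.52067)·(3.23718 − 5.30000) / (-1.52067 − 16.09000)
   = 3.23718 − (3.1368685)/(-17.6106700) = 3.4153032

3.41530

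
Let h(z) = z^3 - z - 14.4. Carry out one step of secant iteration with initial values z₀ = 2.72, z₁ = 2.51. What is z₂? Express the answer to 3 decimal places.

2.566

h(2.72) = 3.00365, h(2.51) = -1.09675
z₂ = 2.51000 − (-1.09675)·(2.51000 − 2.72000) / (-1.09675 − 3.00365) = 2.51000 − (0.23032)/(-4.10040) = 2.56617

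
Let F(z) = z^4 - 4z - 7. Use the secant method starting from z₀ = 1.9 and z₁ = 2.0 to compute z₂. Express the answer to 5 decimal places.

F(1.9) = -1.5679000, F(2.0) = 1.0000000
z₂ = 2.0000000 − 1.0000000·(2.0000000 − 1.9000000) / (1.0000000 − (-1.5679000)) = 2.0000000 − (0.1000000)/(2.5679000) = 1.9610577

1.96106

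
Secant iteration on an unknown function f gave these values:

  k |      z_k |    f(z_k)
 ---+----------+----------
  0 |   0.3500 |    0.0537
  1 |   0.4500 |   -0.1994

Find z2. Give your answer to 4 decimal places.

0.3712

z2 = 0.4500 − (-0.1994)·(0.4500 − 0.3500) / (-0.1994 − 0.0537)
   = 0.4500 − (-0.019940)/(-0.253100) = 0.371217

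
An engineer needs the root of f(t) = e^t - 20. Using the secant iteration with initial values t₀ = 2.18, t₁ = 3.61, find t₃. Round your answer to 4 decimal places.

f(2.18) = -11.153694, f(3.61) = 16.966053
t₂ = 3.610000 − 16.966053·(3.610000 − 2.180000) / (16.966053 − (-11.153694)) = 3.610000 − (24.261456)/(28.119747) = 2.747209
f(2.747209) = -4.400961
t₃ = 2.747209 − (-4.400961)·(2.747209 − 3.610000) / (-4.400961 − 16.966053) = 2.747209 − (3.797108)/(-21.367014) = 2.924918

2.9249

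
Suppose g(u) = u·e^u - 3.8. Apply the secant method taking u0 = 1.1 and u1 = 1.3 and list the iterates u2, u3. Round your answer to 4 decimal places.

1.1676, 1.1737

g(1.1) = -0.495417, g(1.3) = 0.970086
u2 = 1.300000 − 0.970086·(1.300000 − 1.100000) / (0.970086 − (-0.495417)) = 1.300000 − (0.194017)/(1.465503) = 1.167611
g(1.167611) = -0.046946
u3 = 1.167611 − (-0.046946)·(1.167611 − 1.300000) / (-0.046946 − 0.970086) = 1.167611 − (0.006215)/(-1.017031) = 1.173722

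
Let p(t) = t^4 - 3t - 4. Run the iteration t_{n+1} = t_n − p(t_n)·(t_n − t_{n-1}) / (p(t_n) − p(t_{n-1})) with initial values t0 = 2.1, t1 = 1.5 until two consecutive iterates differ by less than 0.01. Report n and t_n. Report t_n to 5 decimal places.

n = 5, t_n = 1.74291

p(2.1) = 9.1481000, p(1.5) = -3.4375000
t2 = 1.5000000 − (-3.4375000)·(-0.6000000)/(-12.5856000) = 1.6638778;  |Δ| = 0.1638778
p(1.6638778) = -1.3271008
t3 = 1.6638778 − (-1.3271008)·(0.1638778)/(2.1103992) = 1.7669304;  |Δ| = 0.1030527
p(1.7669304) = 0.4463625
t4 = 1.7669304 − 0.4463625·(0.1030527)/(1.7734632) = 1.7409931;  |Δ| = 0.0259373
p(1.7409931) = -0.0356721
t5 = 1.7409931 − (-0.0356721)·(-0.0259373)/(-0.4820345) = 1.7429126;  |Δ| = 0.0019194
|t5 − t4| = 0.0019194 < 0.01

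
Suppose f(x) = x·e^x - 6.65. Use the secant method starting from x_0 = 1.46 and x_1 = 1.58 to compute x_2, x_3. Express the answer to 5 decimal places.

f(1.46) = -0.3632991, f(1.58) = 1.0208302
x_2 = 1.5800000 − 1.0208302·(1.5800000 − 1.4600000) / (1.0208302 − (-0.3632991)) = 1.5800000 − (0.1224996)/(1.3841293) = 1.4914970
f(1.4914970) = -0.0221711
x_3 = 1.4914970 − (-0.0221711)·(1.4914970 − 1.5800000) / (-0.0221711 − 1.0208302) = 1.4914970 − (0.0019622)/(-1.0430013) = 1.4933783

1.49150, 1.49338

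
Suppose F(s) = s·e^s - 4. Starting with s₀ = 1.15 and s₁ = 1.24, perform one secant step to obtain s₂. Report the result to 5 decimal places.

1.20073

F(1.15) = -0.3680782, F(1.24) = 0.2849607
s₂ = 1.2400000 − 0.2849607·(1.2400000 − 1.1500000) / (0.2849607 − (-0.3680782)) = 1.2400000 − (0.0256465)/(0.6530389) = 1.2007275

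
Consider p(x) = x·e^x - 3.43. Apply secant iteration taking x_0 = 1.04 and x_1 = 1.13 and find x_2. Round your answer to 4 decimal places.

p(1.04) = -0.487614, p(1.13) = 0.068092
x_2 = 1.130000 − 0.068092·(1.130000 − 1.040000) / (0.068092 − (-0.487614)) = 1.130000 − (0.006128)/(0.555706) = 1.118972

1.1190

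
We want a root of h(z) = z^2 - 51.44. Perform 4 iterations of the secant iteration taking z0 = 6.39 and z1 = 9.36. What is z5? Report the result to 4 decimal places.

7.1722

h(6.39) = -10.607900, h(9.36) = 36.169600
z2 = 9.360000 − 36.169600·(9.360000 − 6.390000) / (36.169600 − (-10.607900)) = 9.360000 − (107.423712)/(46.777500) = 7.063517
h(7.063517) = -1.546721
z3 = 7.063517 − (-1.546721)·(7.063517 − 9.360000) / (-1.546721 − 36.169600) = 7.063517 − (3.552018)/(-37.716321) = 7.157695
h(7.157695) = -0.207407
z4 = 7.157695 − (-0.207407)·(7.157695 − 7.063517) / (-0.207407 − (-1.546721)) = 7.157695 − (-0.019533)/(1.339314) = 7.172279
h(7.172279) = 0.001586
z5 = 7.172279 − 0.001586·(7.172279 − 7.157695) / (0.001586 − (-0.207407)) = 7.172279 − (0.000023)/(0.208993) = 7.172168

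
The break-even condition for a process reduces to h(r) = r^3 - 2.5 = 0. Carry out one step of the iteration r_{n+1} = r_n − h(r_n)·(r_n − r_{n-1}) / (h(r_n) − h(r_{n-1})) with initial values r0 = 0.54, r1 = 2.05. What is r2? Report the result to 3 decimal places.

0.958

h(0.54) = -2.34254, h(2.05) = 6.11512
r2 = 2.05000 − 6.11512·(2.05000 − 0.54000) / (6.11512 − (-2.34254)) = 2.05000 − (9.23384)/(8.45766) = 0.95823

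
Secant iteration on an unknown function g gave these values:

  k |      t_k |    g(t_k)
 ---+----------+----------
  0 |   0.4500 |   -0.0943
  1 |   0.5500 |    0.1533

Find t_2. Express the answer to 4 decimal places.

t_2 = 0.5500 − 0.1533·(0.5500 − 0.4500) / (0.1533 − (-0.0943))
   = 0.5500 − (0.015330)/(0.247600) = 0.488086

0.4881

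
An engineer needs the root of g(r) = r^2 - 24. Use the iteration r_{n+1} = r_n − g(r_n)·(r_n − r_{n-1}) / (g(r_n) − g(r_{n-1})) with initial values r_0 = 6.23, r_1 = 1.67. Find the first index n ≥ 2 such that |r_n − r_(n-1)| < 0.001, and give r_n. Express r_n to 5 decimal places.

n = 6, r_n = 4.89898

g(6.23) = 14.8129000, g(1.67) = -21.2111000
r_2 = 1.6700000 − (-21.2111000)·(-4.5600000)/(-36.0240000) = 4.3549494;  |Δ| = 2.6849494
g(4.3549494) = -5.0344160
r_3 = 4.3549494 − (-5.0344160)·(2.6849494)/(16.1766840) = 5.1905441;  |Δ| = 0.8355947
g(5.1905441) = 2.9417481
r_4 = 5.1905441 − 2.9417481·(0.8355947)/(7.9761642) = 4.8823622;  |Δ| = 0.3081819
g(4.8823622) = -0.1625391
r_5 = 4.8823622 − (-0.1625391)·(-0.3081819)/(-3.1042872) = 4.8984985;  |Δ| = 0.0161363
g(4.8984985) = -0.0047125
r_6 = 4.8984985 − (-0.0047125)·(0.0161363)/(0.1578266) = 4.8989803;  |Δ| = 0.0004818
|r_6 − r_5| = 0.0004818 < 0.001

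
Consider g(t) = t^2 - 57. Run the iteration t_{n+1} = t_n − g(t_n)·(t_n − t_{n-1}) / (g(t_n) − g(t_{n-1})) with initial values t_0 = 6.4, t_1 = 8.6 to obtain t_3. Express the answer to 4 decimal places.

g(6.4) = -16.040000, g(8.6) = 16.960000
t_2 = 8.600000 − 16.960000·(8.600000 − 6.400000) / (16.960000 − (-16.040000)) = 8.600000 − (37.312000)/(33.000000) = 7.469333
g(7.469333) = -1.209060
t_3 = 7.469333 − (-1.209060)·(7.469333 − 8.600000) / (-1.209060 − 16.960000) = 7.469333 − (1.367043)/(-18.169060) = 7.544574

7.5446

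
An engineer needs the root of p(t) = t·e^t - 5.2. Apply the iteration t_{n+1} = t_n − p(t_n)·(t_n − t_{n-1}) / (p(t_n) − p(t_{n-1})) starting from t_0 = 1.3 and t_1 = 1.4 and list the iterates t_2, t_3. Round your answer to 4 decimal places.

1.3474, 1.3491

p(1.3) = -0.429914, p(1.4) = 0.477280
t_2 = 1.400000 − 0.477280·(1.400000 − 1.300000) / (0.477280 − (-0.429914)) = 1.400000 − (0.047728)/(0.907194) = 1.347389
p(1.347389) = -0.016096
t_3 = 1.347389 − (-0.016096)·(1.347389 − 1.400000) / (-0.016096 − 0.477280) = 1.347389 − (0.000847)/(-0.493376) = 1.349106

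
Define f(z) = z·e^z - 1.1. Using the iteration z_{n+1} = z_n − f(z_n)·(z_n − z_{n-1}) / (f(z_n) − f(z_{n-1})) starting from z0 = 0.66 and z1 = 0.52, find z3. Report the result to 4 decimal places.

0.6026

f(0.66) = 0.176963, f(0.52) = -0.225346
z2 = 0.520000 − (-0.225346)·(0.520000 − 0.660000) / (-0.225346 − 0.176963) = 0.520000 − (0.031548)/(-0.402309) = 0.598418
f(0.598418) = -0.011334
z3 = 0.598418 − (-0.011334)·(0.598418 − 0.520000) / (-0.011334 − (-0.225346)) = 0.598418 − (-0.000889)/(0.214012) = 0.602571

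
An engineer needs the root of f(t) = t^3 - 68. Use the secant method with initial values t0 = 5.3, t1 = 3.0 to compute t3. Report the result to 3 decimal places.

f(5.3) = 80.87700, f(3.0) = -41.00000
t2 = 3.00000 − (-41.00000)·(3.00000 − 5.30000) / (-41.00000 − 80.87700) = 3.00000 − (94.30000)/(-121.87700) = 3.77373
f(3.77373) = -14.25813
t3 = 3.77373 − (-14.25813)·(3.77373 − 3.00000) / (-14.25813 − (-41.00000)) = 3.77373 − (-11.03195)/(26.74187) = 4.18627

4.186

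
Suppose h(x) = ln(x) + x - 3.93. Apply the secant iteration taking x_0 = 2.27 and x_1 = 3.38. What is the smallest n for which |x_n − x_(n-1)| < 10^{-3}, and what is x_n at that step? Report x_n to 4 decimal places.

h(2.27) = -0.840220, h(3.38) = 0.667876
x_2 = 3.380000 − 0.667876·(1.110000)/(1.508096) = 2.888425;  |Δ| = 0.491575
h(2.888425) = 0.019137
x_3 = 2.888425 − 0.019137·(-0.491575)/(-0.648739) = 2.873925;  |Δ| = 0.014501
h(2.873925) = -0.000397
x_4 = 2.873925 − (-0.000397)·(-0.014501)/(-0.019533) = 2.874219;  |Δ| = 0.000295
|x_4 − x_3| = 0.000295 < 10^{-3}

n = 4, x_n = 2.8742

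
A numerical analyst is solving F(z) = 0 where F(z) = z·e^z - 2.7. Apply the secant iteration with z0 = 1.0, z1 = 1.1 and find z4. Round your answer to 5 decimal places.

F(1.0) = 0.0182818, F(1.1) = 0.6045826
z2 = 1.1000000 − 0.6045826·(1.1000000 − 1.0000000) / (0.6045826 − 0.0182818) = 1.1000000 − (0.0604583)/(0.5863008) = 0.9968818
F(0.9968818) = 0.0013693
z3 = 0.9968818 − 0.0013693·(0.9968818 − 1.1000000) / (0.0013693 − 0.6045826) = 0.9968818 − (-0.0001412)/(-0.6032133) = 0.9966478
F(0.9966478) = 0.0001029
z4 = 0.9966478 − 0.0001029·(0.9966478 − 0.9968818) / (0.0001029 − 0.0013693) = 0.9966478 − (0.0000000)/(-0.0012664) = 0.9966287

0.99663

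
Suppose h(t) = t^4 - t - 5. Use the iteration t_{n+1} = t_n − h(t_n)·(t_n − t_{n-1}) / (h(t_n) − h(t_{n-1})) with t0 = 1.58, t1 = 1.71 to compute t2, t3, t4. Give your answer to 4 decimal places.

1.6007, 1.6028, 1.6030

h(1.58) = -0.347987, h(1.71) = 1.840361
t2 = 1.710000 − 1.840361·(1.710000 − 1.580000) / (1.840361 − (-0.347987)) = 1.710000 − (0.239247)/(2.188348) = 1.600672
h(1.600672) = -0.036049
t3 = 1.600672 − (-0.036049)·(1.600672 − 1.710000) / (-0.036049 − 1.840361) = 1.600672 − (0.003941)/(-1.876410) = 1.602773
h(1.602773) = -0.003626
t4 = 1.602773 − (-0.003626)·(1.602773 − 1.600672) / (-0.003626 − (-0.036049)) = 1.602773 − (-0.000008)/(0.032424) = 1.603008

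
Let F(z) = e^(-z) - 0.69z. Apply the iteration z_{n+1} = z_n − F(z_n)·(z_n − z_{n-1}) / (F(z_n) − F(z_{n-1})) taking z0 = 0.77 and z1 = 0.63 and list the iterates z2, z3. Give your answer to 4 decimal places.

F(0.77) = -0.068287, F(0.63) = 0.097892
z2 = 0.630000 − 0.097892·(0.630000 − 0.770000) / (0.097892 − (-0.068287)) = 0.630000 − (-0.013705)/(0.166179) = 0.712471
F(0.712471) = -0.001174
z3 = 0.712471 − (-0.001174)·(0.712471 − 0.630000) / (-0.001174 − 0.097892) = 0.712471 − (-0.000097)/(-0.099065) = 0.711494

0.7125, 0.7115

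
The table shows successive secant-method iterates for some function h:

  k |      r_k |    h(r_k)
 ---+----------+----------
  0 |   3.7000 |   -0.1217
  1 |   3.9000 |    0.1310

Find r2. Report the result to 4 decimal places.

r2 = 3.9000 − 0.1310·(3.9000 − 3.7000) / (0.1310 − (-0.1217))
   = 3.9000 − (0.026200)/(0.252700) = 3.796320

3.7963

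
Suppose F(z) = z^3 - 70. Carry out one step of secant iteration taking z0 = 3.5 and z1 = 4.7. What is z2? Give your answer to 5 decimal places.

4.03406

F(3.5) = -27.1250000, F(4.7) = 33.8230000
z2 = 4.7000000 − 33.8230000·(4.7000000 − 3.5000000) / (33.8230000 − (-27.1250000)) = 4.7000000 − (40.5876000)/(60.9480000) = 4.0340618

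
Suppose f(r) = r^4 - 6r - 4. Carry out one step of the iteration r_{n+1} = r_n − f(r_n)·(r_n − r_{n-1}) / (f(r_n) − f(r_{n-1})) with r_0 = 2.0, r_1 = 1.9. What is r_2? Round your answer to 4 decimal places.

f(2.0) = 0.000000, f(1.9) = -2.367900
r_2 = 1.900000 − (-2.367900)·(1.900000 − 2.000000) / (-2.367900 − 0.000000) = 1.900000 − (0.236790)/(-2.367900) = 2.000000

2.0000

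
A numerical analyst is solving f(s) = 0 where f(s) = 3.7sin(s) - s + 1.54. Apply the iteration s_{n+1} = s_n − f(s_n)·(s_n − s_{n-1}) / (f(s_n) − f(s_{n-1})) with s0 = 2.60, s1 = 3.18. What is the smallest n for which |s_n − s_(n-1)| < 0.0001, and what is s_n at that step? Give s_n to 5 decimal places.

f(2.60) = 0.8473551, f(3.18) = -1.7820722
s2 = 3.1800000 − (-1.7820722)·(0.5800000)/(-2.6294273) = 2.7869099;  |Δ| = 0.3930901
f(2.7869099) = 0.0380739
s3 = 2.7869099 − 0.0380739·(-0.3930901)/(1.8201461) = 2.7951325;  |Δ| = 0.0082227
f(2.7951325) = 0.0012779
s4 = 2.7951325 − 0.0012779·(0.0082227)/(-0.0367960) = 2.7954181;  |Δ| = 0.0002856
f(2.7954181) = -0.0000015
s5 = 2.7954181 − (-0.0000015)·(0.0002856)/(-0.0012794) = 2.7954178;  |Δ| = 0.0000003
|s5 − s4| = 0.0000003 < 0.0001

n = 5, s_n = 2.79542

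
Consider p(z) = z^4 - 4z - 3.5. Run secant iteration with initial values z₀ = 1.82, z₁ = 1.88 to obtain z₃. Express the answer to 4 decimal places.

1.8104

p(1.82) = 0.191994, p(1.88) = 1.471983
z₂ = 1.880000 − 1.471983·(1.880000 − 1.820000) / (1.471983 − 0.191994) = 1.880000 − (0.088319)/(1.279990) = 1.811000
p(1.811000) = 0.012574
z₃ = 1.811000 − 0.012574·(1.811000 − 1.880000) / (0.012574 − 1.471983) = 1.811000 − (-0.000868)/(-1.459409) = 1.810406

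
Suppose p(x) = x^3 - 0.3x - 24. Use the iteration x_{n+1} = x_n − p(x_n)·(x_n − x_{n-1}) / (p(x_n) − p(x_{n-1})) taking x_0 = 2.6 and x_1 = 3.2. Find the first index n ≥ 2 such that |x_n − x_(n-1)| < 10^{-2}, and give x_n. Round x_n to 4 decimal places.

p(2.6) = -7.204000, p(3.2) = 7.808000
x_2 = 3.200000 − 7.808000·(0.600000)/(15.012000) = 2.887930;  |Δ| = 0.312070
p(2.887930) = -0.780648
x_3 = 2.887930 − (-0.780648)·(-0.312070)/(-8.588648) = 2.916295;  |Δ| = 0.028365
p(2.916295) = -0.072460
x_4 = 2.916295 − (-0.072460)·(0.028365)/(0.708188) = 2.919197;  |Δ| = 0.002902
|x_4 − x_3| = 0.002902 < 10^{-2}

n = 4, x_n = 2.9192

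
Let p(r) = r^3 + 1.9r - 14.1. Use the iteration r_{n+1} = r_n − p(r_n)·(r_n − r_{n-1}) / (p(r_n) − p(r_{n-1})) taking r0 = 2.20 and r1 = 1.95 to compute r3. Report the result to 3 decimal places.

2.155

p(2.20) = 0.72800, p(1.95) = -2.98013
r2 = 1.95000 − (-2.98013)·(1.95000 − 2.20000) / (-2.98013 − 0.72800) = 1.95000 − (0.74503)/(-3.70813) = 2.15092
p(2.15092) = -0.06214
r3 = 2.15092 − (-0.06214)·(2.15092 − 1.95000) / (-0.06214 − (-2.98013)) = 2.15092 − (-0.01248)/(2.91799) = 2.15520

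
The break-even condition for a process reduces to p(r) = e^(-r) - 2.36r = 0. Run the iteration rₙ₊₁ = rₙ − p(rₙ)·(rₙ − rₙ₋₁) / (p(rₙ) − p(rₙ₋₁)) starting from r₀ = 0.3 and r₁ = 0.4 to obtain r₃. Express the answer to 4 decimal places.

p(0.3) = 0.032818, p(0.4) = -0.273680
r₂ = 0.400000 − (-0.273680)·(0.400000 − 0.300000) / (-0.273680 − 0.032818) = 0.400000 − (-0.027368)/(-0.306498) = 0.310707
p(0.310707) = -0.000341
r₃ = 0.310707 − (-0.000341)·(0.310707 − 0.400000) / (-0.000341 − (-0.273680)) = 0.310707 − (0.000030)/(0.273339) = 0.310596

0.3106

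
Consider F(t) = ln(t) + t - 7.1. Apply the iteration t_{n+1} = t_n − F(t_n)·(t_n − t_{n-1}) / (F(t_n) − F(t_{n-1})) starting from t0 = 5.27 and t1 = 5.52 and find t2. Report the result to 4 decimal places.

5.4117

F(5.27) = -0.167970, F(5.52) = 0.128378
t2 = 5.520000 − 0.128378·(5.520000 − 5.270000) / (0.128378 − (-0.167970)) = 5.520000 − (0.032094)/(0.296347) = 5.411700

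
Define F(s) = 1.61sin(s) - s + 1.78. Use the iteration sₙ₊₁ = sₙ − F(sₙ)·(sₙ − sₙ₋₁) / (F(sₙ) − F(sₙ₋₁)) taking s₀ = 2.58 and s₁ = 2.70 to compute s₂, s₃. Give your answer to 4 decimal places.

F(2.58) = 0.057381, F(2.70) = -0.231918
s₂ = 2.700000 − (-0.231918)·(2.700000 − 2.580000) / (-0.231918 − 0.057381) = 2.700000 − (-0.027830)/(-0.289300) = 2.603801
F(2.603801) = 0.000905
s₃ = 2.603801 − 0.000905·(2.603801 − 2.700000) / (0.000905 − (-0.231918)) = 2.603801 − (-0.000087)/(0.232824) = 2.604176

2.6038, 2.6042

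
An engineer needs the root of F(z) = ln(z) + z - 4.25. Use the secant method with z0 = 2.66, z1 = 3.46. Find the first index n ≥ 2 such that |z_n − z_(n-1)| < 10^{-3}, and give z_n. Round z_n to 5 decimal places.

F(2.66) = -0.6116739, F(3.46) = 0.4512686
z2 = 3.4600000 − 0.4512686·(0.8000000)/(1.0629425) = 3.1203627;  |Δ| = 0.3396373
F(3.1203627) = 0.0083120
z3 = 3.1203627 − 0.0083120·(-0.3396373)/(-0.4429566) = 3.1139895;  |Δ| = 0.0063732
F(3.1139895) = -0.0001058
z4 = 3.1139895 − (-0.0001058)·(-0.0063732)/(-0.0084178) = 3.1140696;  |Δ| = 0.0000801
|z4 − z3| = 0.0000801 < 10^{-3}

n = 4, z_n = 3.11407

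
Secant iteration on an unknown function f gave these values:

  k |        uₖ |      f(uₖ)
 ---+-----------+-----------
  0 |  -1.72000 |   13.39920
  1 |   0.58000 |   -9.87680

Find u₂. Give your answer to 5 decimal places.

-0.39597

u₂ = 0.58000 − (-9.87680)·(0.58000 − (-1.72000)) / (-9.87680 − 13.39920)
   = 0.58000 − (-22.7166400)/(-23.2760000) = -0.3959684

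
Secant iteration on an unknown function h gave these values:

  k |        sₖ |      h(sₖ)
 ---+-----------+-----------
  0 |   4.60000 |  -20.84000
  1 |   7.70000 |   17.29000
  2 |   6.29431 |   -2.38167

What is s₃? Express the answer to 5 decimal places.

6.46450

s₃ = 6.29431 − (-2.38167)·(6.29431 − 7.70000) / (-2.38167 − 17.29000)
   = 6.29431 − (3.3478897)/(-19.6716700) = 6.4644984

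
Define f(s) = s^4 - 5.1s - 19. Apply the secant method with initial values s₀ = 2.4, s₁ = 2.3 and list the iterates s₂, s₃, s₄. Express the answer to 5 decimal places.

f(2.4) = 1.9376000, f(2.3) = -2.7459000
s₂ = 2.3000000 − (-2.7459000)·(2.3000000 − 2.4000000) / (-2.7459000 − 1.9376000) = 2.3000000 − (0.2745900)/(-4.6835000) = 2.3586292
f(2.3586292) = -0.0805731
s₃ = 2.3586292 − (-0.0805731)·(2.3586292 − 2.3000000) / (-0.0805731 − (-2.7459000)) = 2.3586292 − (-0.0047239)/(2.6653269) = 2.3604016
f(2.3604016) = 0.0035163
s₄ = 2.3604016 − 0.0035163·(2.3604016 − 2.3586292) / (0.0035163 − (-0.0805731)) = 2.3604016 − (0.0000062)/(0.0840894) = 2.3603275

2.35863, 2.36040, 2.36033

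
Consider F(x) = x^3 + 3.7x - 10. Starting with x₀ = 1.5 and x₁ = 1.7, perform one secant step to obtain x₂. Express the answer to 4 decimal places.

1.5944

F(1.5) = -1.075000, F(1.7) = 1.203000
x₂ = 1.700000 − 1.203000·(1.700000 − 1.500000) / (1.203000 − (-1.075000)) = 1.700000 − (0.240600)/(2.278000) = 1.594381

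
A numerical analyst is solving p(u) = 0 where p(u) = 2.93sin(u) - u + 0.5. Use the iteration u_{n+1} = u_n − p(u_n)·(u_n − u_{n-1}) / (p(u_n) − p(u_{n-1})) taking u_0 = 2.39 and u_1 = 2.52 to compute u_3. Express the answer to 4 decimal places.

2.4248

p(2.39) = 0.110613, p(2.52) = -0.313771
u_2 = 2.520000 − (-0.313771)·(2.520000 − 2.390000) / (-0.313771 − 0.110613) = 2.520000 − (-0.040790)/(-0.424385) = 2.423884
p(2.423884) = 0.003061
u_3 = 2.423884 − 0.003061·(2.423884 − 2.520000) / (0.003061 − (-0.313771)) = 2.423884 − (-0.000294)/(0.316833) = 2.424812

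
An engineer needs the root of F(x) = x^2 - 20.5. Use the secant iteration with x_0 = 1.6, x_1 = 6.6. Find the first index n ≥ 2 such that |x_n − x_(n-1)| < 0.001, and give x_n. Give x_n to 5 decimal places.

n = 6, x_n = 4.52769

F(1.6) = -17.9400000, F(6.6) = 23.0600000
x_2 = 6.6000000 − 23.0600000·(5.0000000)/(41.0000000) = 3.7878049;  |Δ| = 2.8121951
F(3.7878049) = -6.1525342
x_3 = 3.7878049 − (-6.1525342)·(-2.8121951)/(-29.2125342) = 4.3800892;  |Δ| = 0.5922843
F(4.3800892) = -1.3148184
x_4 = 4.3800892 − (-1.3148184)·(0.5922843)/(4.8377158) = 4.5410632;  |Δ| = 0.1609740
F(4.5410632) = 0.1212550
x_5 = 4.5410632 − 0.1212550·(0.1609740)/(1.4360734) = 4.5274713;  |Δ| = 0.0135919
F(4.5274713) = -0.0020032
x_6 = 4.5274713 − (-0.0020032)·(-0.0135919)/(-0.1232582) = 4.5276922;  |Δ| = 0.0002209
|x_6 − x_5| = 0.0002209 < 0.001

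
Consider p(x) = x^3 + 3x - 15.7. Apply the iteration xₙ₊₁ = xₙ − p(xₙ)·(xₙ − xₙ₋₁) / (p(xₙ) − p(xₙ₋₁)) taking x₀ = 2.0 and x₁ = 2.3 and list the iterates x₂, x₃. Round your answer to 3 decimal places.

2.101, 2.108

p(2.0) = -1.70000, p(2.3) = 3.36700
x₂ = 2.30000 − 3.36700·(2.30000 − 2.00000) / (3.36700 − (-1.70000)) = 2.30000 − (1.01010)/(5.06700) = 2.10065
p(2.10065) = -0.12843
x₃ = 2.10065 − (-0.12843)·(2.10065 − 2.30000) / (-0.12843 − 3.36700) = 2.10065 − (0.02560)/(-3.49543) = 2.10798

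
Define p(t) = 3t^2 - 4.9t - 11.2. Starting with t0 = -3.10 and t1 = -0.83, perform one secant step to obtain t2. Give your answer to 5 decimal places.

p(-3.10) = 32.8200000, p(-0.83) = -5.0663000
t2 = -0.8300000 − (-5.0663000)·(-0.8300000 − (-3.1000000)) / (-5.0663000 − 32.8200000) = -0.8300000 − (-11.5005010)/(-37.8863000) = -1.1335530

-1.13355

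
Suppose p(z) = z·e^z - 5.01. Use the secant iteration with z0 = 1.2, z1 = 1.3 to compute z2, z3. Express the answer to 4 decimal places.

1.3305, 1.3278

p(1.2) = -1.025860, p(1.3) = -0.239914
z2 = 1.300000 − (-0.239914)·(1.300000 − 1.200000) / (-0.239914 − (-1.025860)) = 1.300000 − (-0.023991)/(0.785945) = 1.330526
p(1.330526) = 0.023420
z3 = 1.330526 − 0.023420·(1.330526 − 1.300000) / (0.023420 − (-0.239914)) = 1.330526 − (0.000715)/(0.263334) = 1.327811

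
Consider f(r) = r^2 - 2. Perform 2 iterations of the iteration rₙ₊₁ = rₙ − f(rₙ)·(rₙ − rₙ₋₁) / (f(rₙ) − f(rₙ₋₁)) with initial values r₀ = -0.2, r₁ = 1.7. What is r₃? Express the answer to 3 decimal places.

1.383

f(-0.2) = -1.96000, f(1.7) = 0.89000
r₂ = 1.70000 − 0.89000·(1.70000 − (-0.20000)) / (0.89000 − (-1.96000)) = 1.70000 − (1.69100)/(2.85000) = 1.10667
f(1.10667) = -0.77529
r₃ = 1.10667 − (-0.77529)·(1.10667 − 1.70000) / (-0.77529 − 0.89000) = 1.10667 − (0.46000)/(-1.66529) = 1.38290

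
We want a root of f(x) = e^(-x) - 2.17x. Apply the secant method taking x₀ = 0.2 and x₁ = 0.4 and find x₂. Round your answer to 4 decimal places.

0.3321

f(0.2) = 0.384731, f(0.4) = -0.197680
x₂ = 0.400000 − (-0.197680)·(0.400000 − 0.200000) / (-0.197680 − 0.384731) = 0.400000 − (-0.039536)/(-0.582411) = 0.332117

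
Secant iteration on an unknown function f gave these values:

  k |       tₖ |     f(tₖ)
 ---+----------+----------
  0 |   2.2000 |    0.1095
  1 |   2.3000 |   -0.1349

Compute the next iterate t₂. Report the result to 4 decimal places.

2.2448

t₂ = 2.3000 − (-0.1349)·(2.3000 − 2.2000) / (-0.1349 − 0.1095)
   = 2.3000 − (-0.013490)/(-0.244400) = 2.244804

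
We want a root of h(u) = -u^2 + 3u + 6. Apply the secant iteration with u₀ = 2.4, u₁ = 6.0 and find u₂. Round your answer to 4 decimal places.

h(2.4) = 7.440000, h(6.0) = -12.000000
u₂ = 6.000000 − (-12.000000)·(6.000000 − 2.400000) / (-12.000000 − 7.440000) = 6.000000 − (-43.200000)/(-19.440000) = 3.777778

3.7778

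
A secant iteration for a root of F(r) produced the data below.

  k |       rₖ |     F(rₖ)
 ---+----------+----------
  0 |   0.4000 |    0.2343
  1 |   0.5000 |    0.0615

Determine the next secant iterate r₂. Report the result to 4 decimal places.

r₂ = 0.5000 − 0.0615·(0.5000 − 0.4000) / (0.0615 − 0.2343)
   = 0.5000 − (0.006150)/(-0.172800) = 0.535590

0.5356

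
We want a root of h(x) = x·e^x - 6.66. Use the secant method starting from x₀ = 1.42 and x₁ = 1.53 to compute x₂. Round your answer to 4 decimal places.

1.4925

h(1.42) = -0.785289, h(1.53) = 0.405811
x₂ = 1.530000 − 0.405811·(1.530000 − 1.420000) / (0.405811 − (-0.785289)) = 1.530000 − (0.044639)/(1.191100) = 1.492523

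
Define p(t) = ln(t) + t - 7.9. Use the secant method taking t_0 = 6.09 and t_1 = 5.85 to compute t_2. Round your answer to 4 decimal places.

6.0929

p(6.09) = -0.003352, p(5.85) = -0.283558
t_2 = 5.850000 − (-0.283558)·(5.850000 − 6.090000) / (-0.283558 − (-0.003352)) = 5.850000 − (0.068054)/(-0.280206) = 6.092871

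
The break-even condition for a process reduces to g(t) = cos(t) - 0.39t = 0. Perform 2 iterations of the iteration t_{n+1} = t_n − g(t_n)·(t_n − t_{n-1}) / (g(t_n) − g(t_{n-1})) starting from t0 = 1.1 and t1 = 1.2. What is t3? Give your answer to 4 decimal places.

g(1.1) = 0.024596, g(1.2) = -0.105642
t2 = 1.200000 − (-0.105642)·(1.200000 − 1.100000) / (-0.105642 − 0.024596) = 1.200000 − (-0.010564)/(-0.130238) = 1.118885
g(1.118885) = 0.000320
t3 = 1.118885 − 0.000320·(1.118885 − 1.200000) / (0.000320 − (-0.105642)) = 1.118885 − (-0.000026)/(0.105962) = 1.119130

1.1191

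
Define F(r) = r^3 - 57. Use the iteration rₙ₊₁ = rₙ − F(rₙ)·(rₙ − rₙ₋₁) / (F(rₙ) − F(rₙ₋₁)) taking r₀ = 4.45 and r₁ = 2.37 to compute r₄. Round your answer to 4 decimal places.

3.8386

F(4.45) = 31.121125, F(2.37) = -43.687947
r₂ = 2.370000 − (-43.687947)·(2.370000 − 4.450000) / (-43.687947 − 31.121125) = 2.370000 − (90.870930)/(-74.809072) = 3.584705
F(3.584705) = -10.936159
r₃ = 3.584705 − (-10.936159)·(3.584705 − 2.370000) / (-10.936159 − (-43.687947)) = 3.584705 − (-13.284204)/(32.751788) = 3.990307
F(3.990307) = 6.535866
r₄ = 3.990307 − 6.535866·(3.990307 − 3.584705) / (6.535866 − (-10.936159)) = 3.990307 − (2.650963)/(17.472025) = 3.838581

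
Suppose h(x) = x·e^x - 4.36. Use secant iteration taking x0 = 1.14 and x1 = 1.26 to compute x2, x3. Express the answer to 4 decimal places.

h(1.14) = -0.795484, h(1.26) = 0.082031
x2 = 1.260000 − 0.082031·(1.260000 − 1.140000) / (0.082031 − (-0.795484)) = 1.260000 − (0.009844)/(0.877515) = 1.248782
h(1.248782) = -0.006626
x3 = 1.248782 − (-0.006626)·(1.248782 − 1.260000) / (-0.006626 − 0.082031) = 1.248782 − (0.000074)/(-0.088657) = 1.249621

1.2488, 1.2496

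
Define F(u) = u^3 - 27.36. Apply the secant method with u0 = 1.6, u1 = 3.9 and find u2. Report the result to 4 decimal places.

2.5689

F(1.6) = -23.264000, F(3.9) = 31.959000
u2 = 3.900000 − 31.959000·(3.900000 − 1.600000) / (31.959000 − (-23.264000)) = 3.900000 − (73.505700)/(55.223000) = 2.568930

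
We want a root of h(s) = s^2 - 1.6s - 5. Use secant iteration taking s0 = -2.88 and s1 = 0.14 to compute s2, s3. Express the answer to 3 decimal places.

h(-2.88) = 7.90240, h(0.14) = -5.20440
s2 = 0.14000 − (-5.20440)·(0.14000 − (-2.88000)) / (-5.20440 − 7.90240) = 0.14000 − (-15.71729)/(-13.10680) = -1.05917
h(-1.05917) = -2.18349
s3 = -1.05917 − (-2.18349)·(-1.05917 − 0.14000) / (-2.18349 − (-5.20440)) = -1.05917 − (2.61837)/(3.02091) = -1.92592

-1.059, -1.926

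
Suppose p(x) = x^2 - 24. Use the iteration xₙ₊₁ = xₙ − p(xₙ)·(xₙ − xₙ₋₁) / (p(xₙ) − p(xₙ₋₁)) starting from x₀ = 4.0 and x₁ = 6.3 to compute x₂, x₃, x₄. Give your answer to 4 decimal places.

p(4.0) = -8.000000, p(6.3) = 15.690000
x₂ = 6.300000 − 15.690000·(6.300000 − 4.000000) / (15.690000 − (-8.000000)) = 6.300000 − (36.087000)/(23.690000) = 4.776699
p(4.776699) = -1.183146
x₃ = 4.776699 − (-1.183146)·(4.776699 − 6.300000) / (-1.183146 − 15.690000) = 4.776699 − (1.802288)/(-16.873146) = 4.883513
p(4.883513) = -0.151301
x₄ = 4.883513 − (-0.151301)·(4.883513 − 4.776699) / (-0.151301 − (-1.183146)) = 4.883513 − (-0.016161)/(1.031846) = 4.899175

4.7767, 4.8835, 4.8992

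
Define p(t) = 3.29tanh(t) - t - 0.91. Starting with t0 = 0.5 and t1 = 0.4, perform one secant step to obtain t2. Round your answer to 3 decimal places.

p(0.5) = 0.11037, p(0.4) = -0.05997
t2 = 0.40000 − (-0.05997)·(0.40000 − 0.50000) / (-0.05997 − 0.11037) = 0.40000 − (0.00600)/(-0.17033) = 0.43521

0.435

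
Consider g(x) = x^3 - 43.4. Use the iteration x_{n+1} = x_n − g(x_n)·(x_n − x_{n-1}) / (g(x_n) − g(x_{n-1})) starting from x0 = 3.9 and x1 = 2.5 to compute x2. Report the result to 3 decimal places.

g(3.9) = 15.91900, g(2.5) = -27.77500
x2 = 2.50000 − (-27.77500)·(2.50000 − 3.90000) / (-27.77500 − 15.91900) = 2.50000 − (38.88500)/(-43.69400) = 3.38994

3.390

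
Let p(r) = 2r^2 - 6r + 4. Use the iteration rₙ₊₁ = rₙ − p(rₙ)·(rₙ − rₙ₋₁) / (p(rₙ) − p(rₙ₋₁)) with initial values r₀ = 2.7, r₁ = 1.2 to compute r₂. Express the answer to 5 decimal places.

1.37778

p(2.7) = 2.3800000, p(1.2) = -0.3200000
r₂ = 1.2000000 − (-0.3200000)·(1.2000000 − 2.7000000) / (-0.3200000 − 2.3800000) = 1.2000000 − (0.4800000)/(-2.7000000) = 1.3777778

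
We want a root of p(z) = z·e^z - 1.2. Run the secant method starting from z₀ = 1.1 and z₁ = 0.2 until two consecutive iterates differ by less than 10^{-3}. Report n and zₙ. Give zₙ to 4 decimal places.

p(1.1) = 2.104583, p(0.2) = -0.955719
z₂ = 0.200000 − (-0.955719)·(-0.900000)/(-3.060302) = 0.481066;  |Δ| = 0.281066
p(0.481066) = -0.421732
z₃ = 0.481066 − (-0.421732)·(0.281066)/(0.533988) = 0.703046;  |Δ| = 0.221980
p(0.703046) = 0.220081
z₄ = 0.703046 − 0.220081·(0.221980)/(0.641812) = 0.626928;  |Δ| = 0.076118
p(0.626928) = -0.026483
z₅ = 0.626928 − (-0.026483)·(-0.076118)/(-0.246564) = 0.635104;  |Δ| = 0.008176
p(0.635104) = -0.001420
z₆ = 0.635104 − (-0.001420)·(0.008176)/(0.025063) = 0.635567;  |Δ| = 0.000463
|z₆ − z₅| = 0.000463 < 10^{-3}

n = 6, zₙ = 0.6356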